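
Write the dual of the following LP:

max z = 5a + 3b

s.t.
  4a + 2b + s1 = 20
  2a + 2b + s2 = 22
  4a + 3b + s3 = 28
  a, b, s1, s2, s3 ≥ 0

Primal max cᵀx s.t. Ax ≤ b, x ≥ 0  →  Dual min bᵀy s.t. Aᵀy ≥ c, y ≥ 0.

Minimize: z = 20y1 + 22y2 + 28y3

Subject to:
  4y1 + 2y2 + 4y3 ≥ 5
  2y1 + 2y2 + 3y3 ≥ 3
  y1, y2, y3 ≥ 0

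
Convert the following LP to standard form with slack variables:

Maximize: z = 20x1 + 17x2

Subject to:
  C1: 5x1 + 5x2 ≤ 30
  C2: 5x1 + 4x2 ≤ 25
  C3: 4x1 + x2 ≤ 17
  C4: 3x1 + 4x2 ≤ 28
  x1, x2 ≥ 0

max z = 20x1 + 17x2

s.t.
  5x1 + 5x2 + s1 = 30
  5x1 + 4x2 + s2 = 25
  4x1 + x2 + s3 = 17
  3x1 + 4x2 + s4 = 28
  x1, x2, s1, s2, s3, s4 ≥ 0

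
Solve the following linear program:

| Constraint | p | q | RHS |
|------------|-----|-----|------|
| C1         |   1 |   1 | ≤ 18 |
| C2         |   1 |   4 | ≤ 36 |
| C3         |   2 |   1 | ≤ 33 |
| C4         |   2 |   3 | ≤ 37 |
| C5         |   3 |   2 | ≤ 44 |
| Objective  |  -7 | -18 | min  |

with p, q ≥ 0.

Evaluate the objective at each vertex of the feasible region:
  z(0, 0) = 0
  z(14.67, 0) = -102.7
  z(11.6, 4.6) = -164
  z(8, 7) = -182  ←
  z(0, 9) = -162
The minimum is at p = 8, q = 7.

p = 8, q = 7, z = -182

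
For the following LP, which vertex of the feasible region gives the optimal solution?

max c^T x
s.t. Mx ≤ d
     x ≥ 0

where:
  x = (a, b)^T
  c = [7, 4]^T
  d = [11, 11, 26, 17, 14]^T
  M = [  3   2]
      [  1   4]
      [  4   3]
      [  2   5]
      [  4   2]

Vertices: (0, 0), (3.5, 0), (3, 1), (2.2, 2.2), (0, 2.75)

Evaluate the objective at each vertex of the feasible region:
  z(0, 0) = 0
  z(3.5, 0) = 24.5
  z(3, 1) = 25  ←
  z(2.2, 2.2) = 24.2
  z(0, 2.75) = 11
The maximum is at a = 3, b = 1.

(3, 1)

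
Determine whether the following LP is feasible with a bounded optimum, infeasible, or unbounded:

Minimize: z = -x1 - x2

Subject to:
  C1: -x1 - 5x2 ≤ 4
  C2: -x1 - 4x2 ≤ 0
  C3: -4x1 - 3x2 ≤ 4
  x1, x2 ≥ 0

Unbounded (objective can decrease without bound)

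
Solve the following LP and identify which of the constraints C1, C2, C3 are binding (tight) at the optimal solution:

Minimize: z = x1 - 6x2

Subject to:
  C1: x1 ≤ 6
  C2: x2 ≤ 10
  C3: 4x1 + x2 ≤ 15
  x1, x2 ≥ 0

At x1 = 0, x2 = 10, compute slack b - a·x for each constraint:
  C1: 6 − 0 = 6  (slack)
  C2: 10 − 10 = 0  (binding)
  C3: 15 − 10 = 5  (slack)

Optimal: x1 = 0, x2 = 10
Binding: C2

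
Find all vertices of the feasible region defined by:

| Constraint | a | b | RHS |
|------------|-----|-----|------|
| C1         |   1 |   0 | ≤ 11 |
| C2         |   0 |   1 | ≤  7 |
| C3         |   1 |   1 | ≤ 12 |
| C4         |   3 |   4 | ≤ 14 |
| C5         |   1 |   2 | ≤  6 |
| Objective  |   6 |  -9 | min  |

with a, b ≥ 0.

(0, 0), (4.667, 0), (2, 2), (0, 3)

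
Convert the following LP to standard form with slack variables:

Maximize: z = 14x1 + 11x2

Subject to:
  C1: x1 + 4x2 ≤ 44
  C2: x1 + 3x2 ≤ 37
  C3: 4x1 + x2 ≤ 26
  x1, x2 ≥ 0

max z = 14x1 + 11x2

s.t.
  x1 + 4x2 + s1 = 44
  x1 + 3x2 + s2 = 37
  4x1 + x2 + s3 = 26
  x1, x2, s1, s2, s3 ≥ 0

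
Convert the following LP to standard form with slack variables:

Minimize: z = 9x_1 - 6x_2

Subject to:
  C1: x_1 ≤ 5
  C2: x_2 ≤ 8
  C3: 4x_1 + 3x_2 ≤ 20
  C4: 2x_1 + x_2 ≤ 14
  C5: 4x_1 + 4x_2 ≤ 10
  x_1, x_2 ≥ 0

min z = 9x_1 - 6x_2

s.t.
  x_1 + s1 = 5
  x_2 + s2 = 8
  4x_1 + 3x_2 + s3 = 20
  2x_1 + x_2 + s4 = 14
  4x_1 + 4x_2 + s5 = 10
  x_1, x_2, s1, s2, s3, s4, s5 ≥ 0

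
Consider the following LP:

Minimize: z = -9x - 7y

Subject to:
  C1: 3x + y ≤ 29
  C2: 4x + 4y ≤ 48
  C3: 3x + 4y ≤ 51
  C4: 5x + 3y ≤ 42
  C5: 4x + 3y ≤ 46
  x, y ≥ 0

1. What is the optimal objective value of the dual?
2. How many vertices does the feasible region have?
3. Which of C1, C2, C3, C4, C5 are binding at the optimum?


1. -90
2. 4
3. C2, C4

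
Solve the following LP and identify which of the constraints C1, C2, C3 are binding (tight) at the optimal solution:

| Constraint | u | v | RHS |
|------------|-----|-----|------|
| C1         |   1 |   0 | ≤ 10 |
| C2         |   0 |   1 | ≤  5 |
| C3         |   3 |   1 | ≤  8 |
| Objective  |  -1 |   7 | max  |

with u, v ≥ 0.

At u = 0, v = 5, compute slack b - a·x for each constraint:
  C1: 10 − 0 = 10  (slack)
  C2: 5 − 5 = 0  (binding)
  C3: 8 − 5 = 3  (slack)

Optimal: u = 0, v = 5
Binding: C2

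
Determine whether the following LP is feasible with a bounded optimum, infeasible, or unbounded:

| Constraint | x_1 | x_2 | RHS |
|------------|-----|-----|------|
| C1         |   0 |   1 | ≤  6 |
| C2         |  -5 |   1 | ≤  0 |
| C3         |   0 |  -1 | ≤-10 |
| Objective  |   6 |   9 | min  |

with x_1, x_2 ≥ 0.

Infeasible (no feasible solution exists)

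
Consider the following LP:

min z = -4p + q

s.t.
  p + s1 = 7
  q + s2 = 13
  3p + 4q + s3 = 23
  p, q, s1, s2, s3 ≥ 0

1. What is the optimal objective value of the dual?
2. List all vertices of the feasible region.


1. -28
2. (0, 0), (7, 0), (7, 0.5), (0, 5.75)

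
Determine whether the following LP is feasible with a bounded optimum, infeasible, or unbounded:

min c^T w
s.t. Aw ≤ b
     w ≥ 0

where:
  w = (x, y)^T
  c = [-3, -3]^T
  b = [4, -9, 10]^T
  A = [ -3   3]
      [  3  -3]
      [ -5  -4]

Infeasible (no feasible solution exists)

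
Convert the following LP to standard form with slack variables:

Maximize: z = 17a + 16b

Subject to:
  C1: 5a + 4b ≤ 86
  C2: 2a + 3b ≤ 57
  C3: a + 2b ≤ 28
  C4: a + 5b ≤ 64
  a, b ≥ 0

max z = 17a + 16b

s.t.
  5a + 4b + s1 = 86
  2a + 3b + s2 = 57
  a + 2b + s3 = 28
  a + 5b + s4 = 64
  a, b, s1, s2, s3, s4 ≥ 0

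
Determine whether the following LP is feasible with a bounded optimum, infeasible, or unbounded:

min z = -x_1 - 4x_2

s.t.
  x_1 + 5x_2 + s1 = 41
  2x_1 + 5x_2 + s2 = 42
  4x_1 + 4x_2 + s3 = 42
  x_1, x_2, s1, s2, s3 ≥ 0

Feasible with a bounded optimal solution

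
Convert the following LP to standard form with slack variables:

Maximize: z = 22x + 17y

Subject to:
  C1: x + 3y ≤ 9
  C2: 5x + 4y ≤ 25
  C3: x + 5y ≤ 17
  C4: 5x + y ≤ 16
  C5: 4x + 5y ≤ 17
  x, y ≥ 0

max z = 22x + 17y

s.t.
  x + 3y + s1 = 9
  5x + 4y + s2 = 25
  x + 5y + s3 = 17
  5x + y + s4 = 16
  4x + 5y + s5 = 17
  x, y, s1, s2, s3, s4, s5 ≥ 0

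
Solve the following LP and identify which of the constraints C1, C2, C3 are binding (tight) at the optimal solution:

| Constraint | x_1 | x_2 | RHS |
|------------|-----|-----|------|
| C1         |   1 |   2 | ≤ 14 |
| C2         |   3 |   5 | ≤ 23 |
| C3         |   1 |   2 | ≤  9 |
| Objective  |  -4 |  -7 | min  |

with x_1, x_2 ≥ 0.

At x_1 = 1, x_2 = 4, compute slack b - a·x for each constraint:
  C1: 14 − 9 = 5  (slack)
  C2: 23 − 23 = 0  (binding)
  C3: 9 − 9 = 0  (binding)

Optimal: x_1 = 1, x_2 = 4
Binding: C2, C3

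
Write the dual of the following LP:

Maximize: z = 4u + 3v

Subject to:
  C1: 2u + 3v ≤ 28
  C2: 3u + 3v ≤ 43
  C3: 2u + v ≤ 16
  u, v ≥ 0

Primal max cᵀx s.t. Ax ≤ b, x ≥ 0  →  Dual min bᵀy s.t. Aᵀy ≥ c, y ≥ 0.

Minimize: z = 28y1 + 43y2 + 16y3

Subject to:
  2y1 + 3y2 + 2y3 ≥ 4
  3y1 + 3y2 + y3 ≥ 3
  y1, y2, y3 ≥ 0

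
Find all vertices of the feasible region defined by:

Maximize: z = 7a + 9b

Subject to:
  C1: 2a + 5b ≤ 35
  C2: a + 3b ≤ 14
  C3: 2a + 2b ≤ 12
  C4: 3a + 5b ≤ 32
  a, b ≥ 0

(0, 0), (6, 0), (2, 4), (0, 4.667)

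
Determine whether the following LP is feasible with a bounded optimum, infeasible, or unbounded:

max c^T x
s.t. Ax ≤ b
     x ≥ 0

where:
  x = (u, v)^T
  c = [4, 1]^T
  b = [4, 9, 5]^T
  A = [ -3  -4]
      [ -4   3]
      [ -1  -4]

Unbounded (objective can increase without bound)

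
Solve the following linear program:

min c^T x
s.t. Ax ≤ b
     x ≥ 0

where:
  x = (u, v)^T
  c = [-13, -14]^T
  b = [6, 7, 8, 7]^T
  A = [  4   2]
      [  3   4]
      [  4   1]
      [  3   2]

Evaluate the objective at each vertex of the feasible region:
  z(0, 0) = 0
  z(1.5, 0) = -19.5
  z(1, 1) = -27  ←
  z(0, 1.75) = -24.5
The minimum is at u = 1, v = 1.

u = 1, v = 1, z = -27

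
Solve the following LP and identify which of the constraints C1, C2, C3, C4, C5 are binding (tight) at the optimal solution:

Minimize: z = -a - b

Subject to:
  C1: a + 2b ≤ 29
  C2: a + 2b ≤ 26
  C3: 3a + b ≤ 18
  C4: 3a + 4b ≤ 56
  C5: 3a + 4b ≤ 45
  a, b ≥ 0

At a = 3, b = 9, compute slack b - a·x for each constraint:
  C1: 29 − 21 = 8  (slack)
  C2: 26 − 21 = 5  (slack)
  C3: 18 − 18 = 0  (binding)
  C4: 56 − 45 = 11  (slack)
  C5: 45 − 45 = 0  (binding)

Optimal: a = 3, b = 9
Binding: C3, C5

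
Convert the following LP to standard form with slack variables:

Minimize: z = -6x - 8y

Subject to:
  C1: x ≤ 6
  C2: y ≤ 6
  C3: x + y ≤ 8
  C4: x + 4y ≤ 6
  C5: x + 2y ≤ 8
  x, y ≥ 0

min z = -6x - 8y

s.t.
  x + s1 = 6
  y + s2 = 6
  x + y + s3 = 8
  x + 4y + s4 = 6
  x + 2y + s5 = 8
  x, y, s1, s2, s3, s4, s5 ≥ 0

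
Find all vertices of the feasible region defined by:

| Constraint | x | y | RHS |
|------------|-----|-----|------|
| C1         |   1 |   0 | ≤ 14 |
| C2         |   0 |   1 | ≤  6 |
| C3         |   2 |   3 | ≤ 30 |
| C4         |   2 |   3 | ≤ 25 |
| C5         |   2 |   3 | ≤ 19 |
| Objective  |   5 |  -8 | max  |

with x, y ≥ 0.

(0, 0), (9.5, 0), (0.5, 6), (0, 6)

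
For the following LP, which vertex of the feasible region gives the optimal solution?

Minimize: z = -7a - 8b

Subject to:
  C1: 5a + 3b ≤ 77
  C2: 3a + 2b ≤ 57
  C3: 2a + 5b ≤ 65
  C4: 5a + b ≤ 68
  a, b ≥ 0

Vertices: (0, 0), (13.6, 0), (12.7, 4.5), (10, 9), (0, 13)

Evaluate the objective at each vertex of the feasible region:
  z(0, 0) = 0
  z(13.6, 0) = -95.2
  z(12.7, 4.5) = -124.9
  z(10, 9) = -142  ←
  z(0, 13) = -104
The minimum is at a = 10, b = 9.

(10, 9)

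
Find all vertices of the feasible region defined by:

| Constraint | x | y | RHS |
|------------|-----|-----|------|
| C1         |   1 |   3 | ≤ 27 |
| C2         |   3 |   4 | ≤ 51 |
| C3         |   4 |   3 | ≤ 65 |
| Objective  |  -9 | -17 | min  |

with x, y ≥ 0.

(0, 0), (16.25, 0), (15.29, 1.286), (9, 6), (0, 9)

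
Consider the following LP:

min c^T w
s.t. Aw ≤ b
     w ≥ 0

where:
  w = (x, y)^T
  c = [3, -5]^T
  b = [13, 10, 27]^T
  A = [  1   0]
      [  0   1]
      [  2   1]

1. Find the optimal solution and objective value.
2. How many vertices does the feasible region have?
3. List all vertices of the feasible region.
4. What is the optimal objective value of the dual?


1. x = 0, y = 10, z = -50
2. 5
3. (0, 0), (13, 0), (13, 1), (8.5, 10), (0, 10)
4. -50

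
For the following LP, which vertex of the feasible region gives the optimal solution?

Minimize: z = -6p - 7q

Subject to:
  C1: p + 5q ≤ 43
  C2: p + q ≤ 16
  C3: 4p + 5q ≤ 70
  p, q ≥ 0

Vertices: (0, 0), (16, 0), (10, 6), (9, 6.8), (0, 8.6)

Evaluate the objective at each vertex of the feasible region:
  z(0, 0) = 0
  z(16, 0) = -96
  z(10, 6) = -102  ←
  z(9, 6.8) = -101.6
  z(0, 8.6) = -60.2
The minimum is at p = 10, q = 6.

(10, 6)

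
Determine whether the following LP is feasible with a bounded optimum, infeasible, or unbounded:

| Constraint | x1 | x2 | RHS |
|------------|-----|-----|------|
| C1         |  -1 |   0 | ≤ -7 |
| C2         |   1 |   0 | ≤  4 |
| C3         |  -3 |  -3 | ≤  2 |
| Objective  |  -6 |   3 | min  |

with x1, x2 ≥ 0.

Infeasible (no feasible solution exists)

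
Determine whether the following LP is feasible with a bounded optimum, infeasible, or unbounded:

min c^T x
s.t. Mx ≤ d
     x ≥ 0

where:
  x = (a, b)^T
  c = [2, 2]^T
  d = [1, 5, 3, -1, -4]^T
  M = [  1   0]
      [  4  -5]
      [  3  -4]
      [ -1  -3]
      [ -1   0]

Infeasible (no feasible solution exists)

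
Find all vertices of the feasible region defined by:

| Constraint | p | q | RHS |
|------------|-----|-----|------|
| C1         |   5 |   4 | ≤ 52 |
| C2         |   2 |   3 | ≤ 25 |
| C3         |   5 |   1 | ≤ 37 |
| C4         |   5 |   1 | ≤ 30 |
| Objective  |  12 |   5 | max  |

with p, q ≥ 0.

(0, 0), (6, 0), (5, 5), (0, 8.333)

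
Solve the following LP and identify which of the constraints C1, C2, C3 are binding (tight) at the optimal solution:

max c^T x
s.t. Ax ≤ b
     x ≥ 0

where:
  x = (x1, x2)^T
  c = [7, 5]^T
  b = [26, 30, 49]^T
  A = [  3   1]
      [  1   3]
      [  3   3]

At x1 = 6, x2 = 8, compute slack b - a·x for each constraint:
  C1: 26 − 26 = 0  (binding)
  C2: 30 − 30 = 0  (binding)
  C3: 49 − 42 = 7  (slack)

Optimal: x1 = 6, x2 = 8
Binding: C1, C2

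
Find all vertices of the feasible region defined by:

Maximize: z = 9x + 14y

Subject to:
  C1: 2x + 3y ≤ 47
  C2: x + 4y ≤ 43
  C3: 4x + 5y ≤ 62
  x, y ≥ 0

(0, 0), (15.5, 0), (3, 10), (0, 10.75)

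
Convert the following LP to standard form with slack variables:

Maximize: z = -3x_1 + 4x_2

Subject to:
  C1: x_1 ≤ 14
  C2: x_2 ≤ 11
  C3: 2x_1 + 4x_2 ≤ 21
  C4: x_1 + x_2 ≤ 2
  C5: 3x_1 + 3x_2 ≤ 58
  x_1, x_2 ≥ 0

max z = -3x_1 + 4x_2

s.t.
  x_1 + s1 = 14
  x_2 + s2 = 11
  2x_1 + 4x_2 + s3 = 21
  x_1 + x_2 + s4 = 2
  3x_1 + 3x_2 + s5 = 58
  x_1, x_2, s1, s2, s3, s4, s5 ≥ 0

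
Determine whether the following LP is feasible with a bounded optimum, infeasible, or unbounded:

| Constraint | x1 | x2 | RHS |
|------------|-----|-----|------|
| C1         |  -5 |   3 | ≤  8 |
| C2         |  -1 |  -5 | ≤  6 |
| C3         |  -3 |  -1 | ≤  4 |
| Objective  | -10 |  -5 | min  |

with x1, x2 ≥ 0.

Unbounded (objective can decrease without bound)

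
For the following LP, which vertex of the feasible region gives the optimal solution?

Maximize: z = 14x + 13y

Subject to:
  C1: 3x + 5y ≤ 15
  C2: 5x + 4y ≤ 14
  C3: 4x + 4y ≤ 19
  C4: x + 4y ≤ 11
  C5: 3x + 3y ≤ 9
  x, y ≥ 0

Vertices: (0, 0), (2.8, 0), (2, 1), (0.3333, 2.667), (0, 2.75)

Evaluate the objective at each vertex of the feasible region:
  z(0, 0) = 0
  z(2.8, 0) = 39.2
  z(2, 1) = 41  ←
  z(0.3333, 2.667) = 39.33
  z(0, 2.75) = 35.75
The maximum is at x = 2, y = 1.

(2, 1)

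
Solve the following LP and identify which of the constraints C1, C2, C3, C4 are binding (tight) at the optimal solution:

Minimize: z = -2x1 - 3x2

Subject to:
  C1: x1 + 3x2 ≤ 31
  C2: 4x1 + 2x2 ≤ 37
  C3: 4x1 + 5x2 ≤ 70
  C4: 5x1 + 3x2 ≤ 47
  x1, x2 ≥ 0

At x1 = 4, x2 = 9, compute slack b - a·x for each constraint:
  C1: 31 − 31 = 0  (binding)
  C2: 37 − 34 = 3  (slack)
  C3: 70 − 61 = 9  (slack)
  C4: 47 − 47 = 0  (binding)

Optimal: x1 = 4, x2 = 9
Binding: C1, C4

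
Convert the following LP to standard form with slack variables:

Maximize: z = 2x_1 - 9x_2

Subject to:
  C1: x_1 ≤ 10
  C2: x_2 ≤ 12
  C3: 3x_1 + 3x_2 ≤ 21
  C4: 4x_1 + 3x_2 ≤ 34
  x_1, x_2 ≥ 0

max z = 2x_1 - 9x_2

s.t.
  x_1 + s1 = 10
  x_2 + s2 = 12
  3x_1 + 3x_2 + s3 = 21
  4x_1 + 3x_2 + s4 = 34
  x_1, x_2, s1, s2, s3, s4 ≥ 0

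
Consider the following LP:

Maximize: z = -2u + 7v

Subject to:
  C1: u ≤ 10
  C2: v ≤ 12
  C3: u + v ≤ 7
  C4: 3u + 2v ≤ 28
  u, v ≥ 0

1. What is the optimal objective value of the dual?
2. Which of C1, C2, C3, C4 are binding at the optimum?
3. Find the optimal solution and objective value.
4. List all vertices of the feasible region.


1. 49
2. C3
3. u = 0, v = 7, z = 49
4. (0, 0), (7, 0), (0, 7)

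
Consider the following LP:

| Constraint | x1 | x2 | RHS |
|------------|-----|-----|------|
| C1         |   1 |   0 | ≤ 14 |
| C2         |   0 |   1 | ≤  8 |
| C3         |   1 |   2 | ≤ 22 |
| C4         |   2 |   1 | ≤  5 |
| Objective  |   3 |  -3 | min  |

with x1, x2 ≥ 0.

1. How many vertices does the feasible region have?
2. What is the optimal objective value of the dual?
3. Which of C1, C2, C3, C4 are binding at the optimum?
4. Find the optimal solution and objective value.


1. 3
2. -15
3. C4
4. x1 = 0, x2 = 5, z = -15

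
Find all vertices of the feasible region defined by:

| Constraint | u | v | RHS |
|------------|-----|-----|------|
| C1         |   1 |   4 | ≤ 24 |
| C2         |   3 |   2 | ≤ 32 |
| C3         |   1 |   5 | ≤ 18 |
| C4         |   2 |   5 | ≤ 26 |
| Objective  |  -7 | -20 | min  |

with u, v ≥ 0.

(0, 0), (10.67, 0), (9.818, 1.273), (8, 2), (0, 3.6)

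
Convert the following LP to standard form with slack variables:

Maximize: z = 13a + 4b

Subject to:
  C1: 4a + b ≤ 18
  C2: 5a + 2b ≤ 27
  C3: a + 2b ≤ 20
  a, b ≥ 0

max z = 13a + 4b

s.t.
  4a + b + s1 = 18
  5a + 2b + s2 = 27
  a + 2b + s3 = 20
  a, b, s1, s2, s3 ≥ 0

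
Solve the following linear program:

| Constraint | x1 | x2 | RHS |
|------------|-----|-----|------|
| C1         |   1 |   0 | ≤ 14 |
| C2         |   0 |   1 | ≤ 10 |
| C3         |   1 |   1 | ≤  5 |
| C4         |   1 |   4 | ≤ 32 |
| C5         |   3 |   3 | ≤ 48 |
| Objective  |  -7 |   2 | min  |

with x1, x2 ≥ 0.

Evaluate the objective at each vertex of the feasible region:
  z(0, 0) = 0
  z(5, 0) = -35  ←
  z(0, 5) = 10
The minimum is at x1 = 5, x2 = 0.

x1 = 5, x2 = 0, z = -35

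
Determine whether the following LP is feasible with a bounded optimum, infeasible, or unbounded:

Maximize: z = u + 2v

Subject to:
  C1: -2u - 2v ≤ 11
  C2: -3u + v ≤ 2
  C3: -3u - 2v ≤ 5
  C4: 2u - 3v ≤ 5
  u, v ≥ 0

Unbounded (objective can increase without bound)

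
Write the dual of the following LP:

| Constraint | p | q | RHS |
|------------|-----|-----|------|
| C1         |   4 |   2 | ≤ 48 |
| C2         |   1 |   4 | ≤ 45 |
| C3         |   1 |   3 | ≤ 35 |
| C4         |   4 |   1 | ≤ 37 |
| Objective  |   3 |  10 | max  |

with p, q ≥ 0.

Primal max cᵀx s.t. Ax ≤ b, x ≥ 0  →  Dual min bᵀy s.t. Aᵀy ≥ c, y ≥ 0.

Minimize: z = 48y1 + 45y2 + 35y3 + 37y4

Subject to:
  4y1 + y2 + y3 + 4y4 ≥ 3
  2y1 + 4y2 + 3y3 + y4 ≥ 10
  y1, y2, y3, y4 ≥ 0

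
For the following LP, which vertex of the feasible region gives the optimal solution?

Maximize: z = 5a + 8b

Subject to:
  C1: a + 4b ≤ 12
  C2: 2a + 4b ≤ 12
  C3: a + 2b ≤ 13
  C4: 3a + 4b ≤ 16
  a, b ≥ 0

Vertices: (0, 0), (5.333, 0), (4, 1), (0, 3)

Evaluate the objective at each vertex of the feasible region:
  z(0, 0) = 0
  z(5.333, 0) = 26.67
  z(4, 1) = 28  ←
  z(0, 3) = 24
The maximum is at a = 4, b = 1.

(4, 1)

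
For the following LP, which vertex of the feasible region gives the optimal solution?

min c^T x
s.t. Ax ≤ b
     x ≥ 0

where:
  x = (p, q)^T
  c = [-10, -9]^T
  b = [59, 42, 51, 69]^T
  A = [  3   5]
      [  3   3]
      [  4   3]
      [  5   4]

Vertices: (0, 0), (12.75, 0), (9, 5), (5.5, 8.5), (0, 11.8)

Evaluate the objective at each vertex of the feasible region:
  z(0, 0) = 0
  z(12.75, 0) = -127.5
  z(9, 5) = -135  ←
  z(5.5, 8.5) = -131.5
  z(0, 11.8) = -106.2
The minimum is at p = 9, q = 5.

(9, 5)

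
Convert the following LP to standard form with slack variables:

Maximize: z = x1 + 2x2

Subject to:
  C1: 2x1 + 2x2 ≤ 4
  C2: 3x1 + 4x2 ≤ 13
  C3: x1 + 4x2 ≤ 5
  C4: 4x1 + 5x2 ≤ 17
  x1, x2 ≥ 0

max z = x1 + 2x2

s.t.
  2x1 + 2x2 + s1 = 4
  3x1 + 4x2 + s2 = 13
  x1 + 4x2 + s3 = 5
  4x1 + 5x2 + s4 = 17
  x1, x2, s1, s2, s3, s4 ≥ 0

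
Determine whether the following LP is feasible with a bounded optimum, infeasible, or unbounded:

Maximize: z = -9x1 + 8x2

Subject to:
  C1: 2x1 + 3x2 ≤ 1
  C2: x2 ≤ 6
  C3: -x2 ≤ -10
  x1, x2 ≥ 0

Infeasible (no feasible solution exists)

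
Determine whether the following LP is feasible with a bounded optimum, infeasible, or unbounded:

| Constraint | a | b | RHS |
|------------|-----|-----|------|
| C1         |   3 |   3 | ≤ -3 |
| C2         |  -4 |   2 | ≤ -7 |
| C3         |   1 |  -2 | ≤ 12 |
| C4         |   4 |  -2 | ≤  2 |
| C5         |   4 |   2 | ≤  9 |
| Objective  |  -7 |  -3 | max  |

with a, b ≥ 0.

Infeasible (no feasible solution exists)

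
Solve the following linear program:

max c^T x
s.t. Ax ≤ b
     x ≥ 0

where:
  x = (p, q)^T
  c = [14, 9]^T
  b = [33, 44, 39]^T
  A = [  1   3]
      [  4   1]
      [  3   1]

Evaluate the objective at each vertex of the feasible region:
  z(0, 0) = 0
  z(11, 0) = 154
  z(9, 8) = 198  ←
  z(0, 11) = 99
The maximum is at p = 9, q = 8.

p = 9, q = 8, z = 198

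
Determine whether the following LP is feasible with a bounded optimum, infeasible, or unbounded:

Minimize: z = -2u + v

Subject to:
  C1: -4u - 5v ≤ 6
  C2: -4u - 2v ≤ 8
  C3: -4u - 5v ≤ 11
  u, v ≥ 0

Unbounded (objective can decrease without bound)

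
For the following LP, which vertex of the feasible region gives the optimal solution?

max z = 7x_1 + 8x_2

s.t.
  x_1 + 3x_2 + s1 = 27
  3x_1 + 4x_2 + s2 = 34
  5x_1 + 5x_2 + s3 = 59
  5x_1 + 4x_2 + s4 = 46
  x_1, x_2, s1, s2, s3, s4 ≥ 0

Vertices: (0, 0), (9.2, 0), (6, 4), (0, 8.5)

Evaluate the objective at each vertex of the feasible region:
  z(0, 0) = 0
  z(9.2, 0) = 64.4
  z(6, 4) = 74  ←
  z(0, 8.5) = 68
The maximum is at x_1 = 6, x_2 = 4.

(6, 4)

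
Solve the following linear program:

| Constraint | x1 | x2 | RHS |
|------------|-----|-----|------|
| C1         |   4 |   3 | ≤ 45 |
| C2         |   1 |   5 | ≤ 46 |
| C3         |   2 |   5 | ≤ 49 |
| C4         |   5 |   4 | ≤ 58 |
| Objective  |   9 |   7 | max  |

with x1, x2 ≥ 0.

Evaluate the objective at each vertex of the feasible region:
  z(0, 0) = 0
  z(11.25, 0) = 101.2
  z(6, 7) = 103  ←
  z(5.529, 7.588) = 102.9
  z(3, 8.6) = 87.2
  z(0, 9.2) = 64.4
The maximum is at x1 = 6, x2 = 7.

x1 = 6, x2 = 7, z = 103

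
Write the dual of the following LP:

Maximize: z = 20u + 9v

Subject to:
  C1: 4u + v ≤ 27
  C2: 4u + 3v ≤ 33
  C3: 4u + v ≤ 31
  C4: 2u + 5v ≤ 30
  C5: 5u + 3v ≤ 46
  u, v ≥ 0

Primal max cᵀx s.t. Ax ≤ b, x ≥ 0  →  Dual min bᵀy s.t. Aᵀy ≥ c, y ≥ 0.

Minimize: z = 27y1 + 33y2 + 31y3 + 30y4 + 46y5

Subject to:
  4y1 + 4y2 + 4y3 + 2y4 + 5y5 ≥ 20
  y1 + 3y2 + y3 + 5y4 + 3y5 ≥ 9
  y1, y2, y3, y4, y5 ≥ 0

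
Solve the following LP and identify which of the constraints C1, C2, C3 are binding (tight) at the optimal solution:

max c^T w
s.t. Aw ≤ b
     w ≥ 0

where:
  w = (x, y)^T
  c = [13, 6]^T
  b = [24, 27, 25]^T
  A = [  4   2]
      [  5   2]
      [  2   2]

At x = 3, y = 6, compute slack b - a·x for each constraint:
  C1: 24 − 24 = 0  (binding)
  C2: 27 − 27 = 0  (binding)
  C3: 25 − 18 = 7  (slack)

Optimal: x = 3, y = 6
Binding: C1, C2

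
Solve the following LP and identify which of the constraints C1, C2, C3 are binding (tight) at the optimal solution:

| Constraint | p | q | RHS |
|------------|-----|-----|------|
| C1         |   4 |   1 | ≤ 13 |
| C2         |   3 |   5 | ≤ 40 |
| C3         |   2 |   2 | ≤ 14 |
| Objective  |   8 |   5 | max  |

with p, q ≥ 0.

At p = 2, q = 5, compute slack b - a·x for each constraint:
  C1: 13 − 13 = 0  (binding)
  C2: 40 − 31 = 9  (slack)
  C3: 14 − 14 = 0  (binding)

Optimal: p = 2, q = 5
Binding: C1, C3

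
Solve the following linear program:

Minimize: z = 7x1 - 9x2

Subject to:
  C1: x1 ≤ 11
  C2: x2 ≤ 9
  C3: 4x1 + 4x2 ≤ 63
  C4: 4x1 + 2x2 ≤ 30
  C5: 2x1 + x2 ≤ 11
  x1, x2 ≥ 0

Evaluate the objective at each vertex of the feasible region:
  z(0, 0) = 0
  z(5.5, 0) = 38.5
  z(1, 9) = -74
  z(0, 9) = -81  ←
The minimum is at x1 = 0, x2 = 9.

x1 = 0, x2 = 9, z = -81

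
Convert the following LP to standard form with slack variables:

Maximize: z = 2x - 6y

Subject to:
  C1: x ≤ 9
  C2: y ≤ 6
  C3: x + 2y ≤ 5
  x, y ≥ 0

max z = 2x - 6y

s.t.
  x + s1 = 9
  y + s2 = 6
  x + 2y + s3 = 5
  x, y, s1, s2, s3 ≥ 0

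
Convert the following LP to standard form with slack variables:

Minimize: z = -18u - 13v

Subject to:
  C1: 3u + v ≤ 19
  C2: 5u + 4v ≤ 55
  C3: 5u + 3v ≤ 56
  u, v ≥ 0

min z = -18u - 13v

s.t.
  3u + v + s1 = 19
  5u + 4v + s2 = 55
  5u + 3v + s3 = 56
  u, v, s1, s2, s3 ≥ 0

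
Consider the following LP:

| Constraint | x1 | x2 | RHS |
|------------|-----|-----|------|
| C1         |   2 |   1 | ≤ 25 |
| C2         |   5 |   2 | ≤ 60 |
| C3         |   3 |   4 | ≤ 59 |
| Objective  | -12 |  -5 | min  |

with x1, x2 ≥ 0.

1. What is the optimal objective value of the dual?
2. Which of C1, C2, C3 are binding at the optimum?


1. -145
2. C1, C2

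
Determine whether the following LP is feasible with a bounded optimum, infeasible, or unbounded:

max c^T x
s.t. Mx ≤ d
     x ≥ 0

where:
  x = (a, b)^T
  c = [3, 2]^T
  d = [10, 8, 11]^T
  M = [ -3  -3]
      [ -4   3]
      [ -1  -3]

Unbounded (objective can increase without bound)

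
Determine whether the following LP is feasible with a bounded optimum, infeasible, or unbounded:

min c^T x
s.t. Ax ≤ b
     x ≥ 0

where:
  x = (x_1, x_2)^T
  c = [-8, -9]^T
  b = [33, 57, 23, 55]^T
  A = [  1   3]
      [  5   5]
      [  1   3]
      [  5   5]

Feasible with a bounded optimal solution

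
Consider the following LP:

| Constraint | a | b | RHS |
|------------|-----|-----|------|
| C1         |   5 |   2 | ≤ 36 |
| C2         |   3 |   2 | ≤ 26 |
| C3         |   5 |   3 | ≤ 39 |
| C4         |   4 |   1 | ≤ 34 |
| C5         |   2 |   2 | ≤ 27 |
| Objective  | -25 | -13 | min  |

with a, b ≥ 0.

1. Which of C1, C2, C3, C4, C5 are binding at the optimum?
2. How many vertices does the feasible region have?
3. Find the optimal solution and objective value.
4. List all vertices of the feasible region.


1. C1, C3
2. 4
3. a = 6, b = 3, z = -189
4. (0, 0), (7.2, 0), (6, 3), (0, 13)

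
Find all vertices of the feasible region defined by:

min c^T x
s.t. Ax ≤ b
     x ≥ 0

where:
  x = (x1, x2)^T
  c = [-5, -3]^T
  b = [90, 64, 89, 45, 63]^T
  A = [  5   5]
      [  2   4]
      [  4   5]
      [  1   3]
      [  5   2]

(0, 0), (12.6, 0), (9, 9), (4.5, 13.5), (0, 15)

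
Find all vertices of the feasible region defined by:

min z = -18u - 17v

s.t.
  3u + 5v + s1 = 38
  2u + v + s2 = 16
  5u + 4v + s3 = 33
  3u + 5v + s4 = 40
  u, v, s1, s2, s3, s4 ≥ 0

(0, 0), (6.6, 0), (1, 7), (0, 7.6)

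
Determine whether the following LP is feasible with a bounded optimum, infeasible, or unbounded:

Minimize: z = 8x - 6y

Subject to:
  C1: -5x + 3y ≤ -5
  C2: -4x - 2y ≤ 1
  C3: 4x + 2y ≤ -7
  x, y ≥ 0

Infeasible (no feasible solution exists)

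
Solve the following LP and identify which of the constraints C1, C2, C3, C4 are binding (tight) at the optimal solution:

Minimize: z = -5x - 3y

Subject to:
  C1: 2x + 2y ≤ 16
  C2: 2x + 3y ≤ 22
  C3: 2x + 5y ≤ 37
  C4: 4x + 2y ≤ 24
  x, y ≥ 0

At x = 4, y = 4, compute slack b - a·x for each constraint:
  C1: 16 − 16 = 0  (binding)
  C2: 22 − 20 = 2  (slack)
  C3: 37 − 28 = 9  (slack)
  C4: 24 − 24 = 0  (binding)

Optimal: x = 4, y = 4
Binding: C1, C4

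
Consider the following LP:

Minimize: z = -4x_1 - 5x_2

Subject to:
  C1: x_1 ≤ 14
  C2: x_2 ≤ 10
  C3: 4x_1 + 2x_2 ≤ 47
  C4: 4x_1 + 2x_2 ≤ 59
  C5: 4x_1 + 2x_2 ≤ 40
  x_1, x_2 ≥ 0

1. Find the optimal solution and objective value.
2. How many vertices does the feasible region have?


1. x_1 = 5, x_2 = 10, z = -70
2. 4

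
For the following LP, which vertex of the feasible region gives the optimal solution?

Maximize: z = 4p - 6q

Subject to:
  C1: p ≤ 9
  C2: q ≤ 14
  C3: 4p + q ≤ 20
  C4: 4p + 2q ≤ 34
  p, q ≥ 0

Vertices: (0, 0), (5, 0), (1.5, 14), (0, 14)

Evaluate the objective at each vertex of the feasible region:
  z(0, 0) = 0
  z(5, 0) = 20  ←
  z(1.5, 14) = -78
  z(0, 14) = -84
The maximum is at p = 5, q = 0.

(5, 0)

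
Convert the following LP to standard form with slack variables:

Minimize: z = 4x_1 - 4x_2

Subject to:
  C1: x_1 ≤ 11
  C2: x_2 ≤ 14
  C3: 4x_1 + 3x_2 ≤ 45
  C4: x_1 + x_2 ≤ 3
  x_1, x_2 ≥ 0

min z = 4x_1 - 4x_2

s.t.
  x_1 + s1 = 11
  x_2 + s2 = 14
  4x_1 + 3x_2 + s3 = 45
  x_1 + x_2 + s4 = 3
  x_1, x_2, s1, s2, s3, s4 ≥ 0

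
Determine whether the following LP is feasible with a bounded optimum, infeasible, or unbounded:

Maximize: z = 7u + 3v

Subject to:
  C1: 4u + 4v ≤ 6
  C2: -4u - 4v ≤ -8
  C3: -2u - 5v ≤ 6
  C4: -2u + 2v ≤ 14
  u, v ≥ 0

Infeasible (no feasible solution exists)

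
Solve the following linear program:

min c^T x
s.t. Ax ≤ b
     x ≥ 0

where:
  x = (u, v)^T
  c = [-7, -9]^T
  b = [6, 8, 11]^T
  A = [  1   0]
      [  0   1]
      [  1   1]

Evaluate the objective at each vertex of the feasible region:
  z(0, 0) = 0
  z(6, 0) = -42
  z(6, 5) = -87
  z(3, 8) = -93  ←
  z(0, 8) = -72
The minimum is at u = 3, v = 8.

u = 3, v = 8, z = -93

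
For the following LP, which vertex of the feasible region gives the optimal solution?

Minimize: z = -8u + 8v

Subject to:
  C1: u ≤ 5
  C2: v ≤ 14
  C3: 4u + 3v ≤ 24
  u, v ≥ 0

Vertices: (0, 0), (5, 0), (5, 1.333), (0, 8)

Evaluate the objective at each vertex of the feasible region:
  z(0, 0) = 0
  z(5, 0) = -40  ←
  z(5, 1.333) = -29.33
  z(0, 8) = 64
The minimum is at u = 5, v = 0.

(5, 0)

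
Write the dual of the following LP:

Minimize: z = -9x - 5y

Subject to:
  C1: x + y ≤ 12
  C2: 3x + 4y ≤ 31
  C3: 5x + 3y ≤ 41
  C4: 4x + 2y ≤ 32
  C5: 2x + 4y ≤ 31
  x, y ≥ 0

Primal min cᵀx s.t. Ax ≤ b, x ≥ 0  →  Dual max −bᵀy s.t. Aᵀy ≥ −c, y ≥ 0.

Maximize: z = -12y1 - 31y2 - 41y3 - 32y4 - 31y5

Subject to:
  y1 + 3y2 + 5y3 + 4y4 + 2y5 ≥ 9
  y1 + 4y2 + 3y3 + 2y4 + 4y5 ≥ 5
  y1, y2, y3, y4, y5 ≥ 0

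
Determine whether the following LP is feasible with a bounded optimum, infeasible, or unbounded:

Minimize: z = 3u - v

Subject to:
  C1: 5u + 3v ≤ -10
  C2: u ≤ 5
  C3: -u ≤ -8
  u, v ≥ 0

Infeasible (no feasible solution exists)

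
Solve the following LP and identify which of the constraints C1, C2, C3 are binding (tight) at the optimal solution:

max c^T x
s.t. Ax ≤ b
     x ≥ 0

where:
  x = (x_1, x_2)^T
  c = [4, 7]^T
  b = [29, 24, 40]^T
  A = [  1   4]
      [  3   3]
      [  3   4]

At x_1 = 1, x_2 = 7, compute slack b - a·x for each constraint:
  C1: 29 − 29 = 0  (binding)
  C2: 24 − 24 = 0  (binding)
  C3: 40 − 31 = 9  (slack)

Optimal: x_1 = 1, x_2 = 7
Binding: C1, C2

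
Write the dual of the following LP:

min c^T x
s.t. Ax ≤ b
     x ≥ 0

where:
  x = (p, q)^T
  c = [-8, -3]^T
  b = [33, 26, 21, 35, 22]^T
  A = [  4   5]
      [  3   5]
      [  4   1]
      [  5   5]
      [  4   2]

Primal min cᵀx s.t. Ax ≤ b, x ≥ 0  →  Dual max −bᵀy s.t. Aᵀy ≥ −c, y ≥ 0.

Maximize: z = -33y1 - 26y2 - 21y3 - 35y4 - 22y5

Subject to:
  4y1 + 3y2 + 4y3 + 5y4 + 4y5 ≥ 8
  5y1 + 5y2 + y3 + 5y4 + 2y5 ≥ 3
  y1, y2, y3, y4, y5 ≥ 0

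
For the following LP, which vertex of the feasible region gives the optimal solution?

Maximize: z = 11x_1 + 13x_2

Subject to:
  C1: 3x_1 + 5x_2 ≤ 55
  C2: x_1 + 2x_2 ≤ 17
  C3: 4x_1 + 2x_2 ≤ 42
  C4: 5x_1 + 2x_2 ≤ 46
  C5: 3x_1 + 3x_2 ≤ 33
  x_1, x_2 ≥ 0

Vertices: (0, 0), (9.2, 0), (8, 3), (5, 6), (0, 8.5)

Evaluate the objective at each vertex of the feasible region:
  z(0, 0) = 0
  z(9.2, 0) = 101.2
  z(8, 3) = 127
  z(5, 6) = 133  ←
  z(0, 8.5) = 110.5
The maximum is at x_1 = 5, x_2 = 6.

(5, 6)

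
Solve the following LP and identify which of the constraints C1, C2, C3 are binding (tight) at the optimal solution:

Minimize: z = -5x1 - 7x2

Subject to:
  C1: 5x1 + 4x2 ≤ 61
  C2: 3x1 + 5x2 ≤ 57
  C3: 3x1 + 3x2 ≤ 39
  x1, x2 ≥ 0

At x1 = 4, x2 = 9, compute slack b - a·x for each constraint:
  C1: 61 − 56 = 5  (slack)
  C2: 57 − 57 = 0  (binding)
  C3: 39 − 39 = 0  (binding)

Optimal: x1 = 4, x2 = 9
Binding: C2, C3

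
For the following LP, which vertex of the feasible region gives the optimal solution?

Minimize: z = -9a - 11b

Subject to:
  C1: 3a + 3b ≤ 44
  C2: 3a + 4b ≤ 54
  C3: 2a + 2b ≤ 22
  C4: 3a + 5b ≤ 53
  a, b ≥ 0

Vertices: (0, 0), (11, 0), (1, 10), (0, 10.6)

Evaluate the objective at each vertex of the feasible region:
  z(0, 0) = 0
  z(11, 0) = -99
  z(1, 10) = -119  ←
  z(0, 10.6) = -116.6
The minimum is at a = 1, b = 10.

(1, 10)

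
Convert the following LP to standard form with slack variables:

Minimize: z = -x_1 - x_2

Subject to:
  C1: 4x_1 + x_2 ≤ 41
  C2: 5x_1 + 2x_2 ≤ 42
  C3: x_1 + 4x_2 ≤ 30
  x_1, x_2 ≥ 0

min z = -x_1 - x_2

s.t.
  4x_1 + x_2 + s1 = 41
  5x_1 + 2x_2 + s2 = 42
  x_1 + 4x_2 + s3 = 30
  x_1, x_2, s1, s2, s3 ≥ 0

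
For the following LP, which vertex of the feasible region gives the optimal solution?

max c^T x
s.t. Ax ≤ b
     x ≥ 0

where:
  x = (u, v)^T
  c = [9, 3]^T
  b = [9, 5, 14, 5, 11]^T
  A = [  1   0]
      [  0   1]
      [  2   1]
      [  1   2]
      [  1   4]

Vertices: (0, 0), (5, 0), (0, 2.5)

Evaluate the objective at each vertex of the feasible region:
  z(0, 0) = 0
  z(5, 0) = 45  ←
  z(0, 2.5) = 7.5
The maximum is at u = 5, v = 0.

(5, 0)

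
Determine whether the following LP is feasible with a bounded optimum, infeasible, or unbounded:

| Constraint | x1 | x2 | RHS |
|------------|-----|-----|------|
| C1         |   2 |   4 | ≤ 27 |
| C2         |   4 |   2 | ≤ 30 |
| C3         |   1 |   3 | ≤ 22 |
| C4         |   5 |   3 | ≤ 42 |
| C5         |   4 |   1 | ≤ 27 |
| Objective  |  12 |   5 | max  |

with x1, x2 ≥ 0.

Feasible with a bounded optimal solution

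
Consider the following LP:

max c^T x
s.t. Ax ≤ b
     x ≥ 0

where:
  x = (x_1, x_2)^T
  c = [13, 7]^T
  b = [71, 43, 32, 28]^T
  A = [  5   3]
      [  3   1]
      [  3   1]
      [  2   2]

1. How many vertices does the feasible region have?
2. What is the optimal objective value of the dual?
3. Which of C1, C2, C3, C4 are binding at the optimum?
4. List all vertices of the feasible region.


1. 4
2. 152
3. C3, C4
4. (0, 0), (10.67, 0), (9, 5), (0, 14)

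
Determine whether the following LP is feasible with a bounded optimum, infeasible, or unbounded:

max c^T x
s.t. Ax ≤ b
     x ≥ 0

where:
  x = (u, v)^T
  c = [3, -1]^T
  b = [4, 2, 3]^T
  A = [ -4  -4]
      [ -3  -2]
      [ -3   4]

Unbounded (objective can increase without bound)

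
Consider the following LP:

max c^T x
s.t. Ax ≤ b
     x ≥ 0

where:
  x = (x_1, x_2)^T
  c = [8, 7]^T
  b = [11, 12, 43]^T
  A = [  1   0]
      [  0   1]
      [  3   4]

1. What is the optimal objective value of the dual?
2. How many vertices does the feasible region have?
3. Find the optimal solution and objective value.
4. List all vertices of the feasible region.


1. 105.5
2. 4
3. x_1 = 11, x_2 = 2.5, z = 105.5
4. (0, 0), (11, 0), (11, 2.5), (0, 10.75)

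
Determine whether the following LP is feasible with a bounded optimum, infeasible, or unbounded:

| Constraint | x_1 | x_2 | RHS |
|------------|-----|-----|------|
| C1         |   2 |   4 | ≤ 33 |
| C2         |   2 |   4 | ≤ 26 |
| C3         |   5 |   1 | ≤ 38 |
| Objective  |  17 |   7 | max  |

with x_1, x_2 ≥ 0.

Feasible with a bounded optimal solution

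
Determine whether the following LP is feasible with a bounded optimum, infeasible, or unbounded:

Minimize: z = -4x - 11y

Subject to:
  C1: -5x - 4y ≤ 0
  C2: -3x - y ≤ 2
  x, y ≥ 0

Unbounded (objective can decrease without bound)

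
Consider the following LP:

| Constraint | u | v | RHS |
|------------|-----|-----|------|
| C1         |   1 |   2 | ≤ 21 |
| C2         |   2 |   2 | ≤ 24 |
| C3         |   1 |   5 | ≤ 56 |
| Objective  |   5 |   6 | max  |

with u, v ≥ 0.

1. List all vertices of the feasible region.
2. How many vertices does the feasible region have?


1. (0, 0), (12, 0), (3, 9), (0, 10.5)
2. 4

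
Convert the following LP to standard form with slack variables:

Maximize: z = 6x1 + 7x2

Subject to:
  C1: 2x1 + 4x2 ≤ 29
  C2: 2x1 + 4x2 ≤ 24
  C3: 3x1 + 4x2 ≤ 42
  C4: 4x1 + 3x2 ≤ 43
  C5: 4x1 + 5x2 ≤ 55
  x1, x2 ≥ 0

max z = 6x1 + 7x2

s.t.
  2x1 + 4x2 + s1 = 29
  2x1 + 4x2 + s2 = 24
  3x1 + 4x2 + s3 = 42
  4x1 + 3x2 + s4 = 43
  4x1 + 5x2 + s5 = 55
  x1, x2, s1, s2, s3, s4, s5 ≥ 0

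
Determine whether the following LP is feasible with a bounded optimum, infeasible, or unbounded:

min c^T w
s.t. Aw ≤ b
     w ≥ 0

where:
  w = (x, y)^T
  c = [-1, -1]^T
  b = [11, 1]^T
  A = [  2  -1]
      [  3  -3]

Unbounded (objective can decrease without bound)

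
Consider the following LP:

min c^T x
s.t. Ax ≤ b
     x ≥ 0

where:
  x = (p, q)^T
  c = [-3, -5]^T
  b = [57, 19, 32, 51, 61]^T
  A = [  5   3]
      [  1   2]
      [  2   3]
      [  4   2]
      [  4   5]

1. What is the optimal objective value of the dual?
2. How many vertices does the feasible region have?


1. -51
2. 5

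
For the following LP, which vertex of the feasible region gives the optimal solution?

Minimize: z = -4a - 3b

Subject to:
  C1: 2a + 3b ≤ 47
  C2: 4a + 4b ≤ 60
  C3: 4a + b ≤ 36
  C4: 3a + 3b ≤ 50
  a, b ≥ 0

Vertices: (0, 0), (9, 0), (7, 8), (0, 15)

Evaluate the objective at each vertex of the feasible region:
  z(0, 0) = 0
  z(9, 0) = -36
  z(7, 8) = -52  ←
  z(0, 15) = -45
The minimum is at a = 7, b = 8.

(7, 8)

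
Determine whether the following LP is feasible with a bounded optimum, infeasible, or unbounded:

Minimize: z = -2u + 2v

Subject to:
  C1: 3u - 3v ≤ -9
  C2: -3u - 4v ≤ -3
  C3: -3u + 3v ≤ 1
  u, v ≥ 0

Infeasible (no feasible solution exists)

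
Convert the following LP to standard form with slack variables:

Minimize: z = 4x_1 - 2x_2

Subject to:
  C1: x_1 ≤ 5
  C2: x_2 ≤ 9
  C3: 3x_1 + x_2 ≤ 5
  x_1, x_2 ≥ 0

min z = 4x_1 - 2x_2

s.t.
  x_1 + s1 = 5
  x_2 + s2 = 9
  3x_1 + x_2 + s3 = 5
  x_1, x_2, s1, s2, s3 ≥ 0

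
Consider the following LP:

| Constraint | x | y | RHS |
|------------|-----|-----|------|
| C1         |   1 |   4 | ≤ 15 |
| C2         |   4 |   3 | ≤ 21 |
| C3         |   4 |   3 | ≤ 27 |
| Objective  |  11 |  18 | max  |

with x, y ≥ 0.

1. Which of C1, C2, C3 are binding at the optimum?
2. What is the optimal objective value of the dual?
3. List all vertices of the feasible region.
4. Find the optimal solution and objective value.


1. C1, C2
2. 87
3. (0, 0), (5.25, 0), (3, 3), (0, 3.75)
4. x = 3, y = 3, z = 87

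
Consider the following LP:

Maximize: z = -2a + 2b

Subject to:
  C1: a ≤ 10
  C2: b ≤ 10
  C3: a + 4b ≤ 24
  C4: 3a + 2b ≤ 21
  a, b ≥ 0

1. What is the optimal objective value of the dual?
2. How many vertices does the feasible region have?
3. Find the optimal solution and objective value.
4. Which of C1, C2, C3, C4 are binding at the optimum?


1. 12
2. 4
3. a = 0, b = 6, z = 12
4. C3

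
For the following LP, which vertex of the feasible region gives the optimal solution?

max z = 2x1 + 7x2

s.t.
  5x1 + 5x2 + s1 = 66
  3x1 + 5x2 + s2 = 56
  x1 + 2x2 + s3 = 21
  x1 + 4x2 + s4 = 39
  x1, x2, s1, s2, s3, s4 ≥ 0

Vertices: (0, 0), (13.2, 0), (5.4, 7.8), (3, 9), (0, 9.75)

Evaluate the objective at each vertex of the feasible region:
  z(0, 0) = 0
  z(13.2, 0) = 26.4
  z(5.4, 7.8) = 65.4
  z(3, 9) = 69  ←
  z(0, 9.75) = 68.25
The maximum is at x1 = 3, x2 = 9.

(3, 9)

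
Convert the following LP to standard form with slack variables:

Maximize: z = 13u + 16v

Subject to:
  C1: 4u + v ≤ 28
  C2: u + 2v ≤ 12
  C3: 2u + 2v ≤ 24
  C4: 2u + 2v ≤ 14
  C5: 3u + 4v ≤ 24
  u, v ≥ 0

max z = 13u + 16v

s.t.
  4u + v + s1 = 28
  u + 2v + s2 = 12
  2u + 2v + s3 = 24
  2u + 2v + s4 = 14
  3u + 4v + s5 = 24
  u, v, s1, s2, s3, s4, s5 ≥ 0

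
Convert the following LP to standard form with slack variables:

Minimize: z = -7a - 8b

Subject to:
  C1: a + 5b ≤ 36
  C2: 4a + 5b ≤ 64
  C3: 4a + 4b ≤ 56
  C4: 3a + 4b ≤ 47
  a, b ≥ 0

min z = -7a - 8b

s.t.
  a + 5b + s1 = 36
  4a + 5b + s2 = 64
  4a + 4b + s3 = 56
  3a + 4b + s4 = 47
  a, b, s1, s2, s3, s4 ≥ 0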